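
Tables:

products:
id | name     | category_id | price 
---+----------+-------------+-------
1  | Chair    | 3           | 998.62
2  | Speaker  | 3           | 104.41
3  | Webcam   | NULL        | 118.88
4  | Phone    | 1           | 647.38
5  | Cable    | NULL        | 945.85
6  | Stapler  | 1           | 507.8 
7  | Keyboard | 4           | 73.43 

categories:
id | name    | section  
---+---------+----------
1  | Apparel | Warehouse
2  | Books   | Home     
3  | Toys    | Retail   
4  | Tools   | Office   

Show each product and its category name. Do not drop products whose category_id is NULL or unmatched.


LEFT JOIN keeps every row from products (the left table); where category_id has no match in categories, the category columns become NULL. Walk through each product:
  - product 1 (Chair): category_id=3 -> matches Toys
  - product 2 (Speaker): category_id=3 -> matches Toys
  - product 3 (Webcam): category_id=NULL, no match -> kept with NULL
  - product 4 (Phone): category_id=1 -> matches Apparel
  - product 5 (Cable): category_id=NULL, no match -> kept with NULL
  - product 6 (Stapler): category_id=1 -> matches Apparel
  - product 7 (Keyboard): category_id=4 -> matches Tools
All 7 rows appear; 2 have NULL category.

SQL:
SELECT a.name, b.name AS category
FROM products a
LEFT JOIN categories b ON a.category_id = b.id

Result:
name     | category
---------+---------
Chair    | Toys    
Speaker  | Toys    
Webcam   | NULL    
Phone    | Apparel 
Cable    | NULL    
Stapler  | Apparel 
Keyboard | Tools   


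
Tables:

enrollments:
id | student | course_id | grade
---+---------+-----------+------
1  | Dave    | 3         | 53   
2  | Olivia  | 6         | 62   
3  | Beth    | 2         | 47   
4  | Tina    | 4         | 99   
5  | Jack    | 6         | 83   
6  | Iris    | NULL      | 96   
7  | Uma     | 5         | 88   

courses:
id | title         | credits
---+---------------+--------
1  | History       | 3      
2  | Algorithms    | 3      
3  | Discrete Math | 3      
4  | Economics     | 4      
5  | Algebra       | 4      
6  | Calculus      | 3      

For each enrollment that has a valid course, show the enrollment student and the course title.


INNER JOIN keeps only enrollments rows whose course_id matches an id in courses. Walk through each enrollment:
  - enrollment 1 (Dave): course_id=3 -> matches Discrete Math
  - enrollment 2 (Olivia): course_id=6 -> matches Calculus
  - enrollment 3 (Beth): course_id=2 -> matches Algorithms
  - enrollment 4 (Tina): course_id=4 -> matches Economics
  - enrollment 5 (Jack): course_id=6 -> matches Calculus
  - enrollment 6 (Iris): course_id=NULL, no match -> dropped
  - enrollment 7 (Uma): course_id=5 -> matches Algebra
So 1 of 7 rows is dropped.

SQL:
SELECT a.student, b.title AS course
FROM enrollments a
INNER JOIN courses b ON a.course_id = b.id

Result:
student | course       
--------+--------------
Dave    | Discrete Math
Olivia  | Calculus     
Beth    | Algorithms   
Tina    | Economics    
Jack    | Calculus     
Uma     | Algebra      


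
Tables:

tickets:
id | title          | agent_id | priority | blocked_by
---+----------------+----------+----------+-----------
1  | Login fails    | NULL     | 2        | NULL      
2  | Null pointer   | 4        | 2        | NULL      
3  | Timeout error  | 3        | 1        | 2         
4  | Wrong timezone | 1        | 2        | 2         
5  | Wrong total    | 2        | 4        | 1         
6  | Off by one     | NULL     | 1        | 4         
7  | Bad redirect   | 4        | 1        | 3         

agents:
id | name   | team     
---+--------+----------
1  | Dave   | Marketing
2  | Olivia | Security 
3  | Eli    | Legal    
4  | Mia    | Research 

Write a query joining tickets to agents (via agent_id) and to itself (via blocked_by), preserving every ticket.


Two LEFT JOINs from the same base table tickets: one to agents via agent_id, one to tickets itself via blocked_by. Both are LEFT so every ticket is preserved.
Match against agents:
  - ticket 1 (Login fails): agent_id=NULL, no match -> kept with NULL
  - ticket 2 (Null pointer): agent_id=4 -> matches Mia
  - ticket 3 (Timeout error): agent_id=3 -> matches Eli
  - ticket 4 (Wrong timezone): agent_id=1 -> matches Dave
  - ticket 5 (Wrong total): agent_id=2 -> matches Olivia
  - ticket 6 (Off by one): agent_id=NULL, no match -> kept with NULL
  - ticket 7 (Bad redirect): agent_id=4 -> matches Mia
Match against tickets (self):
  - ticket 1 (Login fails): blocked_by=NULL -> NULL
  - ticket 2 (Null pointer): blocked_by=NULL -> NULL
  - ticket 3 (Timeout error): blocked_by=2 -> Null pointer
  - ticket 4 (Wrong timezone): blocked_by=2 -> Null pointer
  - ticket 5 (Wrong total): blocked_by=1 -> Login fails
  - ticket 6 (Off by one): blocked_by=4 -> Wrong timezone
  - ticket 7 (Bad redirect): blocked_by=3 -> Timeout error

SQL:
SELECT a.title, b.name AS agent, c.title AS blocked_by
FROM tickets a
LEFT JOIN agents b ON a.agent_id = b.id
LEFT JOIN tickets c ON a.blocked_by = c.id

Result:
title          | agent  | blocked_by    
---------------+--------+---------------
Login fails    | NULL   | NULL          
Null pointer   | Mia    | NULL          
Timeout error  | Eli    | Null pointer  
Wrong timezone | Dave   | Null pointer  
Wrong total    | Olivia | Login fails   
Off by one     | NULL   | Wrong timezone
Bad redirect   | Mia    | Timeout error 


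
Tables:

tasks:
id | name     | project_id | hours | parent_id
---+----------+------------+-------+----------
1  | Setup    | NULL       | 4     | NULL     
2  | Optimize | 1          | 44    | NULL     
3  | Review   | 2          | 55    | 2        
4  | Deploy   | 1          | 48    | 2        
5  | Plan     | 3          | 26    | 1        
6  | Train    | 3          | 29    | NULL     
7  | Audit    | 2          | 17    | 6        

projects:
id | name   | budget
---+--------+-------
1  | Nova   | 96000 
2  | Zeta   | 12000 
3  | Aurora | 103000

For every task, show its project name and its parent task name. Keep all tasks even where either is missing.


Two LEFT JOINs from the same base table tasks: one to projects via project_id, one to tasks itself via parent_id. Both are LEFT so every task is preserved.
Match against projects:
  - task 1 (Setup): project_id=NULL, no match -> kept with NULL
  - task 2 (Optimize): project_id=1 -> matches Nova
  - task 3 (Review): project_id=2 -> matches Zeta
  - task 4 (Deploy): project_id=1 -> matches Nova
  - task 5 (Plan): project_id=3 -> matches Aurora
  - task 6 (Train): project_id=3 -> matches Aurora
  - task 7 (Audit): project_id=2 -> matches Zeta
Match against tasks (self):
  - task 1 (Setup): parent_id=NULL -> NULL
  - task 2 (Optimize): parent_id=NULL -> NULL
  - task 3 (Review): parent_id=2 -> Optimize
  - task 4 (Deploy): parent_id=2 -> Optimize
  - task 5 (Plan): parent_id=1 -> Setup
  - task 6 (Train): parent_id=NULL -> NULL
  - task 7 (Audit): parent_id=6 -> Train

SQL:
SELECT a.name, b.name AS project, c.name AS parent
FROM tasks a
LEFT JOIN projects b ON a.project_id = b.id
LEFT JOIN tasks c ON a.parent_id = c.id

Result:
name     | project | parent  
---------+---------+---------
Setup    | NULL    | NULL    
Optimize | Nova    | NULL    
Review   | Zeta    | Optimize
Deploy   | Nova    | Optimize
Plan     | Aurora  | Setup   
Train    | Aurora  | NULL    
Audit    | Zeta    | Train   


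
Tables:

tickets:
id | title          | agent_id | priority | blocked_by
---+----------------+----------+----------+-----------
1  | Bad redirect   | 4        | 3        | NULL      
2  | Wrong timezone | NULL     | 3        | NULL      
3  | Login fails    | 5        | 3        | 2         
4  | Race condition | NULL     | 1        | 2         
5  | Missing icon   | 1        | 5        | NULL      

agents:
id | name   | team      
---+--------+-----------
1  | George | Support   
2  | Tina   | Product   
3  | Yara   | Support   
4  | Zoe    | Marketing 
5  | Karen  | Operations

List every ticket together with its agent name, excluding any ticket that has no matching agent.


INNER JOIN keeps only tickets rows whose agent_id matches an id in agents. Walk through each ticket:
  - ticket 1 (Bad redirect): agent_id=4 -> matches Zoe
  - ticket 2 (Wrong timezone): agent_id=NULL, no match -> dropped
  - ticket 3 (Login fails): agent_id=5 -> matches Karen
  - ticket 4 (Race condition): agent_id=NULL, no match -> dropped
  - ticket 5 (Missing icon): agent_id=1 -> matches George
So 2 of 5 rows are dropped.

SQL:
SELECT a.title, b.name AS agent
FROM tickets a
INNER JOIN agents b ON a.agent_id = b.id

Result:
title        | agent 
-------------+-------
Bad redirect | Zoe   
Login fails  | Karen 
Missing icon | George


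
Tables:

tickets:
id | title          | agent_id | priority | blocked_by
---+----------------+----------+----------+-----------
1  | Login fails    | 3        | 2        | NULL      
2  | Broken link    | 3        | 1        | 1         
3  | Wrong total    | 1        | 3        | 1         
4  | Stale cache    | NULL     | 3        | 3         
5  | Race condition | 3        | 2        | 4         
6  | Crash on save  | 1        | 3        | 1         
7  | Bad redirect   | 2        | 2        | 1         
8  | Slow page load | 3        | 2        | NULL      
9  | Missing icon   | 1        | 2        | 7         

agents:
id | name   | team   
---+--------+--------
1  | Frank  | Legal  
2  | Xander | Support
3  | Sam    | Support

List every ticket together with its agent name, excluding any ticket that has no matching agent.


INNER JOIN keeps only tickets rows whose agent_id matches an id in agents. Walk through each ticket:
  - ticket 1 (Login fails): agent_id=3 -> matches Sam
  - ticket 2 (Broken link): agent_id=3 -> matches Sam
  - ticket 3 (Wrong total): agent_id=1 -> matches Frank
  - ticket 4 (Stale cache): agent_id=NULL, no match -> dropped
  - ticket 5 (Race condition): agent_id=3 -> matches Sam
  - ticket 6 (Crash on save): agent_id=1 -> matches Frank
  - ticket 7 (Bad redirect): agent_id=2 -> matches Xander
  - ticket 8 (Slow page load): agent_id=3 -> matches Sam
  - ticket 9 (Missing icon): agent_id=1 -> matches Frank
So 1 of 9 rows is dropped.

SQL:
SELECT a.title, b.name AS agent
FROM tickets a
INNER JOIN agents b ON a.agent_id = b.id

Result:
title          | agent 
---------------+-------
Login fails    | Sam   
Broken link    | Sam   
Wrong total    | Frank 
Race condition | Sam   
Crash on save  | Frank 
Bad redirect   | Xander
Slow page load | Sam   
Missing icon   | Frank 


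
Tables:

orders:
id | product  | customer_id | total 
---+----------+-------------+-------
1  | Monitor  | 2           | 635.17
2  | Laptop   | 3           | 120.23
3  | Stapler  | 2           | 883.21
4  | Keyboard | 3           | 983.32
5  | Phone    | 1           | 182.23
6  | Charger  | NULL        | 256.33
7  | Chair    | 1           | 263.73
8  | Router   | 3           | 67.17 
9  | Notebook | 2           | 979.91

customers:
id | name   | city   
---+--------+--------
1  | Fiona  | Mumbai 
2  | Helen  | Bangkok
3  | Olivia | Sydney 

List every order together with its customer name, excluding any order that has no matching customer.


INNER JOIN keeps only orders rows whose customer_id matches an id in customers. Walk through each order:
  - order 1 (Monitor): customer_id=2 -> matches Helen
  - order 2 (Laptop): customer_id=3 -> matches Olivia
  - order 3 (Stapler): customer_id=2 -> matches Helen
  - order 4 (Keyboard): customer_id=3 -> matches Olivia
  - order 5 (Phone): customer_id=1 -> matches Fiona
  - order 6 (Charger): customer_id=NULL, no match -> dropped
  - order 7 (Chair): customer_id=1 -> matches Fiona
  - order 8 (Router): customer_id=3 -> matches Olivia
  - order 9 (Notebook): customer_id=2 -> matches Helen
So 1 of 9 rows is dropped.

SQL:
SELECT a.product, b.name AS customer
FROM orders a
INNER JOIN customers b ON a.customer_id = b.id

Result:
product  | customer
---------+---------
Monitor  | Helen   
Laptop   | Olivia  
Stapler  | Helen   
Keyboard | Olivia  
Phone    | Fiona   
Chair    | Fiona   
Router   | Olivia  
Notebook | Helen   


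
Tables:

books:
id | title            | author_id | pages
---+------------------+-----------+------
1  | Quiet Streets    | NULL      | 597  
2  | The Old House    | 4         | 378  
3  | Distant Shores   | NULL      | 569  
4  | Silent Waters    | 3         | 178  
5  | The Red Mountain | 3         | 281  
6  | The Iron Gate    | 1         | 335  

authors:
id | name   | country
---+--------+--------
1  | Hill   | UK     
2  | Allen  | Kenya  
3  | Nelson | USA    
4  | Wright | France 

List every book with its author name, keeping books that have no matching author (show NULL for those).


LEFT JOIN keeps every row from books (the left table); where author_id has no match in authors, the author columns become NULL. Walk through each book:
  - book 1 (Quiet Streets): author_id=NULL, no match -> kept with NULL
  - book 2 (The Old House): author_id=4 -> matches Wright
  - book 3 (Distant Shores): author_id=NULL, no match -> kept with NULL
  - book 4 (Silent Waters): author_id=3 -> matches Nelson
  - book 5 (The Red Mountain): author_id=3 -> matches Nelson
  - book 6 (The Iron Gate): author_id=1 -> matches Hill
All 6 rows appear; 2 have NULL author.

SQL:
SELECT a.title, b.name AS author
FROM books a
LEFT JOIN authors b ON a.author_id = b.id

Result:
title            | author
-----------------+-------
Quiet Streets    | NULL  
The Old House    | Wright
Distant Shores   | NULL  
Silent Waters    | Nelson
The Red Mountain | Nelson
The Iron Gate    | Hill  


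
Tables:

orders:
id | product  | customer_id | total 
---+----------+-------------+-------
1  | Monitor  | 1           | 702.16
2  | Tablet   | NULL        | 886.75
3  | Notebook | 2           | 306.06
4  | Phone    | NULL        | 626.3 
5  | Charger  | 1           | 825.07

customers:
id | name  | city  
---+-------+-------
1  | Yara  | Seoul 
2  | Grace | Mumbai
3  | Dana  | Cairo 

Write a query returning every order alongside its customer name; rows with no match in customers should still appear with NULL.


LEFT JOIN keeps every row from orders (the left table); where customer_id has no match in customers, the customer columns become NULL. Walk through each order:
  - order 1 (Monitor): customer_id=1 -> matches Yara
  - order 2 (Tablet): customer_id=NULL, no match -> kept with NULL
  - order 3 (Notebook): customer_id=2 -> matches Grace
  - order 4 (Phone): customer_id=NULL, no match -> kept with NULL
  - order 5 (Charger): customer_id=1 -> matches Yara
All 5 rows appear; 2 have NULL customer.

SQL:
SELECT a.product, b.name AS customer
FROM orders a
LEFT JOIN customers b ON a.customer_id = b.id

Result:
product  | customer
---------+---------
Monitor  | Yara    
Tablet   | NULL    
Notebook | Grace   
Phone    | NULL    
Charger  | Yara    


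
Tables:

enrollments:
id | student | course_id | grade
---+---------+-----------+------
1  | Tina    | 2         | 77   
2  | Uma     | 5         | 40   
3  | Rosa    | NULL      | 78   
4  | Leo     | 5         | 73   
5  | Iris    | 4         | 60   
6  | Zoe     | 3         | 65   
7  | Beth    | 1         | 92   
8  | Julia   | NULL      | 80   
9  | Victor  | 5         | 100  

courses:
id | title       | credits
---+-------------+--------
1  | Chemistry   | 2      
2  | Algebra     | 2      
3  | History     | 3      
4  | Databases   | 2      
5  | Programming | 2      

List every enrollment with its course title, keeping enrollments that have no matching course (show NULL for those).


LEFT JOIN keeps every row from enrollments (the left table); where course_id has no match in courses, the course columns become NULL. Walk through each enrollment:
  - enrollment 1 (Tina): course_id=2 -> matches Algebra
  - enrollment 2 (Uma): course_id=5 -> matches Programming
  - enrollment 3 (Rosa): course_id=NULL, no match -> kept with NULL
  - enrollment 4 (Leo): course_id=5 -> matches Programming
  - enrollment 5 (Iris): course_id=4 -> matches Databases
  - enrollment 6 (Zoe): course_id=3 -> matches History
  - enrollment 7 (Beth): course_id=1 -> matches Chemistry
  - enrollment 8 (Julia): course_id=NULL, no match -> kept with NULL
  - enrollment 9 (Victor): course_id=5 -> matches Programming
All 9 rows appear; 2 have NULL course.

SQL:
SELECT a.student, b.title AS course
FROM enrollments a
LEFT JOIN courses b ON a.course_id = b.id

Result:
student | course     
--------+------------
Tina    | Algebra    
Uma     | Programming
Rosa    | NULL       
Leo     | Programming
Iris    | Databases  
Zoe     | History    
Beth    | Chemistry  
Julia   | NULL       
Victor  | Programming


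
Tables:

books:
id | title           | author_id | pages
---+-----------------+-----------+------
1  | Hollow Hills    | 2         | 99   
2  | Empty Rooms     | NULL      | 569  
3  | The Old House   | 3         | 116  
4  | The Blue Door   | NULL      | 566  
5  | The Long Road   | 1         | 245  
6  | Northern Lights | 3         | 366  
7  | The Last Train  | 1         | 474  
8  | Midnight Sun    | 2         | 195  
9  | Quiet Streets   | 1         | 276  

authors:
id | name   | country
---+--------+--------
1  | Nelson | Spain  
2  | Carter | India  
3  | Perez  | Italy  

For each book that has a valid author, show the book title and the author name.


INNER JOIN keeps only books rows whose author_id matches an id in authors. Walk through each book:
  - book 1 (Hollow Hills): author_id=2 -> matches Carter
  - book 2 (Empty Rooms): author_id=NULL, no match -> dropped
  - book 3 (The Old House): author_id=3 -> matches Perez
  - book 4 (The Blue Door): author_id=NULL, no match -> dropped
  - book 5 (The Long Road): author_id=1 -> matches Nelson
  - book 6 (Northern Lights): author_id=3 -> matches Perez
  - book 7 (The Last Train): author_id=1 -> matches Nelson
  - book 8 (Midnight Sun): author_id=2 -> matches Carter
  - book 9 (Quiet Streets): author_id=1 -> matches Nelson
So 2 of 9 rows are dropped.

SQL:
SELECT a.title, b.name AS author
FROM books a
INNER JOIN authors b ON a.author_id = b.id

Result:
title           | author
----------------+-------
Hollow Hills    | Carter
The Old House   | Perez 
The Long Road   | Nelson
Northern Lights | Perez 
The Last Train  | Nelson
Midnight Sun    | Carter
Quiet Streets   | Nelson


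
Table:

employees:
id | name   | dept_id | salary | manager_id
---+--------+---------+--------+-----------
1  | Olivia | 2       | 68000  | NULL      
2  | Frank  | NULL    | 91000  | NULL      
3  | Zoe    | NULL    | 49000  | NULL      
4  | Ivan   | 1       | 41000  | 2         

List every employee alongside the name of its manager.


This is a self-join: employees is joined to a second copy of itself, matching each row's manager_id to another row's id. Use LEFT JOIN so rows with manager_id=NULL are kept.
  - employee 1 (Olivia): manager_id=NULL -> NULL
  - employee 2 (Frank): manager_id=NULL -> NULL
  - employee 3 (Zoe): manager_id=NULL -> NULL
  - employee 4 (Ivan): manager_id=2 -> Frank

SQL:
SELECT a.name AS item, b.name AS manager
FROM employees a
LEFT JOIN employees b ON a.manager_id = b.id

Result:
item   | manager
-------+--------
Olivia | NULL   
Frank  | NULL   
Zoe    | NULL   
Ivan   | Frank  


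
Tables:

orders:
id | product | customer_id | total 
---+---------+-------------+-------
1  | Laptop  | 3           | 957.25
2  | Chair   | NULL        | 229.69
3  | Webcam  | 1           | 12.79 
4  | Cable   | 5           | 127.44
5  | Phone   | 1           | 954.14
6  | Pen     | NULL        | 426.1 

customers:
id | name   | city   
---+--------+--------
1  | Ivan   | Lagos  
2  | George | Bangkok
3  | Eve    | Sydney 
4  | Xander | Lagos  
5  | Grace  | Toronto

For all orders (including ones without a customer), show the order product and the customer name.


LEFT JOIN keeps every row from orders (the left table); where customer_id has no match in customers, the customer columns become NULL. Walk through each order:
  - order 1 (Laptop): customer_id=3 -> matches Eve
  - order 2 (Chair): customer_id=NULL, no match -> kept with NULL
  - order 3 (Webcam): customer_id=1 -> matches Ivan
  - order 4 (Cable): customer_id=5 -> matches Grace
  - order 5 (Phone): customer_id=1 -> matches Ivan
  - order 6 (Pen): customer_id=NULL, no match -> kept with NULL
All 6 rows appear; 2 have NULL customer.

SQL:
SELECT a.product, b.name AS customer
FROM orders a
LEFT JOIN customers b ON a.customer_id = b.id

Result:
product | customer
--------+---------
Laptop  | Eve     
Chair   | NULL    
Webcam  | Ivan    
Cable   | Grace   
Phone   | Ivan    
Pen     | NULL    


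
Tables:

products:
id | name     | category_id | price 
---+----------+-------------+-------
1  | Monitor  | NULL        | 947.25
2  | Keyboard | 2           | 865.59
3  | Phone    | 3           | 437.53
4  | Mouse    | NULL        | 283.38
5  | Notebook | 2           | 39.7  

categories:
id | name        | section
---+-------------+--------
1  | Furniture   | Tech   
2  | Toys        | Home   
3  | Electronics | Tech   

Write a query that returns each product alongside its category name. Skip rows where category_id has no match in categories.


INNER JOIN keeps only products rows whose category_id matches an id in categories. Walk through each product:
  - product 1 (Monitor): category_id=NULL, no match -> dropped
  - product 2 (Keyboard): category_id=2 -> matches Toys
  - product 3 (Phone): category_id=3 -> matches Electronics
  - product 4 (Mouse): category_id=NULL, no match -> dropped
  - product 5 (Notebook): category_id=2 -> matches Toys
So 2 of 5 rows are dropped.

SQL:
SELECT a.name, b.name AS category
FROM products a
INNER JOIN categories b ON a.category_id = b.id

Result:
name     | category   
---------+------------
Keyboard | Toys       
Phone    | Electronics
Notebook | Toys       


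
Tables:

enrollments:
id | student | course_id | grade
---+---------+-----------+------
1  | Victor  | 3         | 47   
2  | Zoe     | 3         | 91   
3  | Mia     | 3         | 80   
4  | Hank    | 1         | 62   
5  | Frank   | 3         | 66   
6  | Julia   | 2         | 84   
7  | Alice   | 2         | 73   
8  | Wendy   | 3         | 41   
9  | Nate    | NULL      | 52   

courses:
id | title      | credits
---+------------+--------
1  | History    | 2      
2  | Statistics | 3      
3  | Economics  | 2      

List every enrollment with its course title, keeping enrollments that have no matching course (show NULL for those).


LEFT JOIN keeps every row from enrollments (the left table); where course_id has no match in courses, the course columns become NULL. Walk through each enrollment:
  - enrollment 1 (Victor): course_id=3 -> matches Economics
  - enrollment 2 (Zoe): course_id=3 -> matches Economics
  - enrollment 3 (Mia): course_id=3 -> matches Economics
  - enrollment 4 (Hank): course_id=1 -> matches History
  - enrollment 5 (Frank): course_id=3 -> matches Economics
  - enrollment 6 (Julia): course_id=2 -> matches Statistics
  - enrollment 7 (Alice): course_id=2 -> matches Statistics
  - enrollment 8 (Wendy): course_id=3 -> matches Economics
  - enrollment 9 (Nate): course_id=NULL, no match -> kept with NULL
All 9 rows appear; 1 has NULL course.

SQL:
SELECT a.student, b.title AS course
FROM enrollments a
LEFT JOIN courses b ON a.course_id = b.id

Result:
student | course    
--------+-----------
Victor  | Economics 
Zoe     | Economics 
Mia     | Economics 
Hank    | History   
Frank   | Economics 
Julia   | Statistics
Alice   | Statistics
Wendy   | Economics 
Nate    | NULL      


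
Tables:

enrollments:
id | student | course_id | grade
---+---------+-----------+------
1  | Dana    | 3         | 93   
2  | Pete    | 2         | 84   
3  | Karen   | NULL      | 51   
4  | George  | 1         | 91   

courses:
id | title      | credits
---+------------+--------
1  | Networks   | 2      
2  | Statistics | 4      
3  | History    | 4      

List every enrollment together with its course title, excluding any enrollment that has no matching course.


INNER JOIN keeps only enrollments rows whose course_id matches an id in courses. Walk through each enrollment:
  - enrollment 1 (Dana): course_id=3 -> matches History
  - enrollment 2 (Pete): course_id=2 -> matches Statistics
  - enrollment 3 (Karen): course_id=NULL, no match -> dropped
  - enrollment 4 (George): course_id=1 -> matches Networks
So 1 of 4 rows is dropped.

SQL:
SELECT a.student, b.title AS course
FROM enrollments a
INNER JOIN courses b ON a.course_id = b.id

Result:
student | course    
--------+-----------
Dana    | History   
Pete    | Statistics
George  | Networks  


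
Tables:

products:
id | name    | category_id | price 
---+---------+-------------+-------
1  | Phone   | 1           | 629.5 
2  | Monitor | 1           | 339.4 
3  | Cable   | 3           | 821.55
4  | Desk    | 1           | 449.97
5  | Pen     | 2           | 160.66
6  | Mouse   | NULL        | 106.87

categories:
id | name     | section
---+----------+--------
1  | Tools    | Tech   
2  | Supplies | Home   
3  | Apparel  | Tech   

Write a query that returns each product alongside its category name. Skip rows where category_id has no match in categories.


INNER JOIN keeps only products rows whose category_id matches an id in categories. Walk through each product:
  - product 1 (Phone): category_id=1 -> matches Tools
  - product 2 (Monitor): category_id=1 -> matches Tools
  - product 3 (Cable): category_id=3 -> matches Apparel
  - product 4 (Desk): category_id=1 -> matches Tools
  - product 5 (Pen): category_id=2 -> matches Supplies
  - product 6 (Mouse): category_id=NULL, no match -> dropped
So 1 of 6 rows is dropped.

SQL:
SELECT a.name, b.name AS category
FROM products a
INNER JOIN categories b ON a.category_id = b.id

Result:
name    | category
--------+---------
Phone   | Tools   
Monitor | Tools   
Cable   | Apparel 
Desk    | Tools   
Pen     | Supplies


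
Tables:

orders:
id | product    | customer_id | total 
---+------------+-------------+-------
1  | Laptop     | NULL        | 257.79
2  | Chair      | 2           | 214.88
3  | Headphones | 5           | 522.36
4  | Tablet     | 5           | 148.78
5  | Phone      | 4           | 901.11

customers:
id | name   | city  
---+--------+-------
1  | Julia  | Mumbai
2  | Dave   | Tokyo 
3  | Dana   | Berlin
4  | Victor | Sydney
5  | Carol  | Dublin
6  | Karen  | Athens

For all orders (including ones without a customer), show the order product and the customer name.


LEFT JOIN keeps every row from orders (the left table); where customer_id has no match in customers, the customer columns become NULL. Walk through each order:
  - order 1 (Laptop): customer_id=NULL, no match -> kept with NULL
  - order 2 (Chair): customer_id=2 -> matches Dave
  - order 3 (Headphones): customer_id=5 -> matches Carol
  - order 4 (Tablet): customer_id=5 -> matches Carol
  - order 5 (Phone): customer_id=4 -> matches Victor
All 5 rows appear; 1 has NULL customer.

SQL:
SELECT a.product, b.name AS customer
FROM orders a
LEFT JOIN customers b ON a.customer_id = b.id

Result:
product    | customer
-----------+---------
Laptop     | NULL    
Chair      | Dave    
Headphones | Carol   
Tablet     | Carol   
Phone      | Victor  


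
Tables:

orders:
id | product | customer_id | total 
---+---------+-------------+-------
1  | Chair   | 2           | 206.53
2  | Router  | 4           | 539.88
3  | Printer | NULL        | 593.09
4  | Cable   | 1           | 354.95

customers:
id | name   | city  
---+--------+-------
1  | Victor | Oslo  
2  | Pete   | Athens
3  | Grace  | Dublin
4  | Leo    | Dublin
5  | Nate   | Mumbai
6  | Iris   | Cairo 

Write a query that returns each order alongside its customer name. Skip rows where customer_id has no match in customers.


INNER JOIN keeps only orders rows whose customer_id matches an id in customers. Walk through each order:
  - order 1 (Chair): customer_id=2 -> matches Pete
  - order 2 (Router): customer_id=4 -> matches Leo
  - order 3 (Printer): customer_id=NULL, no match -> dropped
  - order 4 (Cable): customer_id=1 -> matches Victor
So 1 of 4 rows is dropped.

SQL:
SELECT a.product, b.name AS customer
FROM orders a
INNER JOIN customers b ON a.customer_id = b.id

Result:
product | customer
--------+---------
Chair   | Pete    
Router  | Leo     
Cable   | Victor  


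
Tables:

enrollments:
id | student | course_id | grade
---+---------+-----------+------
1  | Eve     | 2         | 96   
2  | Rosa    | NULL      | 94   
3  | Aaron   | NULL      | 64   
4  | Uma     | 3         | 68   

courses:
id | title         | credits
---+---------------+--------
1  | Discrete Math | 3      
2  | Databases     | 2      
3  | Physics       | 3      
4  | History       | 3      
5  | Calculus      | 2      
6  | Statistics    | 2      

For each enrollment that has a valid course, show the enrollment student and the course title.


INNER JOIN keeps only enrollments rows whose course_id matches an id in courses. Walk through each enrollment:
  - enrollment 1 (Eve): course_id=2 -> matches Databases
  - enrollment 2 (Rosa): course_id=NULL, no match -> dropped
  - enrollment 3 (Aaron): course_id=NULL, no match -> dropped
  - enrollment 4 (Uma): course_id=3 -> matches Physics
So 2 of 4 rows are dropped.

SQL:
SELECT a.student, b.title AS course
FROM enrollments a
INNER JOIN courses b ON a.course_id = b.id

Result:
student | course   
--------+----------
Eve     | Databases
Uma     | Physics  


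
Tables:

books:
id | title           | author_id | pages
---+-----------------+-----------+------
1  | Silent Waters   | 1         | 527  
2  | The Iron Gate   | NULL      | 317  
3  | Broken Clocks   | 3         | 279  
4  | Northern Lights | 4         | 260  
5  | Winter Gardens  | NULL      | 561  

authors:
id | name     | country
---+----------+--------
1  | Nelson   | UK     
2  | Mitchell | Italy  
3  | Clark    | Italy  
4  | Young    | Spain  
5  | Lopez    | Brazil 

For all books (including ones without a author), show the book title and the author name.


LEFT JOIN keeps every row from books (the left table); where author_id has no match in authors, the author columns become NULL. Walk through each book:
  - book 1 (Silent Waters): author_id=1 -> matches Nelson
  - book 2 (The Iron Gate): author_id=NULL, no match -> kept with NULL
  - book 3 (Broken Clocks): author_id=3 -> matches Clark
  - book 4 (Northern Lights): author_id=4 -> matches Young
  - book 5 (Winter Gardens): author_id=NULL, no match -> kept with NULL
All 5 rows appear; 2 have NULL author.

SQL:
SELECT a.title, b.name AS author
FROM books a
LEFT JOIN authors b ON a.author_id = b.id

Result:
title           | author
----------------+-------
Silent Waters   | Nelson
The Iron Gate   | NULL  
Broken Clocks   | Clark 
Northern Lights | Young 
Winter Gardens  | NULL  


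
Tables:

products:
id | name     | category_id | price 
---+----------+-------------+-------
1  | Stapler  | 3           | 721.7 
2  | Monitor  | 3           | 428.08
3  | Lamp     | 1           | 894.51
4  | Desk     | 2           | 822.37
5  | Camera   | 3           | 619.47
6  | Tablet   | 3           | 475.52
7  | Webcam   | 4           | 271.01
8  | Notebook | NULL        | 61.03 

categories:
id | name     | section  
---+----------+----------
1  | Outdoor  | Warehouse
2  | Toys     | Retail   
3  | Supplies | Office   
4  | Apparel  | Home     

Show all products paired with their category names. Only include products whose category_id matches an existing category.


INNER JOIN keeps only products rows whose category_id matches an id in categories. Walk through each product:
  - product 1 (Stapler): category_id=3 -> matches Supplies
  - product 2 (Monitor): category_id=3 -> matches Supplies
  - product 3 (Lamp): category_id=1 -> matches Outdoor
  - product 4 (Desk): category_id=2 -> matches Toys
  - product 5 (Camera): category_id=3 -> matches Supplies
  - product 6 (Tablet): category_id=3 -> matches Supplies
  - product 7 (Webcam): category_id=4 -> matches Apparel
  - product 8 (Notebook): category_id=NULL, no match -> dropped
So 1 of 8 rows is dropped.

SQL:
SELECT a.name, b.name AS category
FROM products a
INNER JOIN categories b ON a.category_id = b.id

Result:
name    | category
--------+---------
Stapler | Supplies
Monitor | Supplies
Lamp    | Outdoor 
Desk    | Toys    
Camera  | Supplies
Tablet  | Supplies
Webcam  | Apparel 


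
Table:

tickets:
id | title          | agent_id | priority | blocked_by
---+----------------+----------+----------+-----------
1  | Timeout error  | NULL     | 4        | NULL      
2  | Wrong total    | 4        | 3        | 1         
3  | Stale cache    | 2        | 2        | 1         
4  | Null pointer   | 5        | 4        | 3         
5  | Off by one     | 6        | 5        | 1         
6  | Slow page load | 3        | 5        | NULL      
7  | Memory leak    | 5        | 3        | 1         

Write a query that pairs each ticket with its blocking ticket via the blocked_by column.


This is a self-join: tickets is joined to a second copy of itself, matching each row's blocked_by to another row's id. Use LEFT JOIN so rows with blocked_by=NULL are kept.
  - ticket 1 (Timeout error): blocked_by=NULL -> NULL
  - ticket 2 (Wrong total): blocked_by=1 -> Timeout error
  - ticket 3 (Stale cache): blocked_by=1 -> Timeout error
  - ticket 4 (Null pointer): blocked_by=3 -> Stale cache
  - ticket 5 (Off by one): blocked_by=1 -> Timeout error
  - ticket 6 (Slow page load): blocked_by=NULL -> NULL
  - ticket 7 (Memory leak): blocked_by=1 -> Timeout error

SQL:
SELECT a.title AS item, b.title AS blocked_by
FROM tickets a
LEFT JOIN tickets b ON a.blocked_by = b.id

Result:
item           | blocked_by   
---------------+--------------
Timeout error  | NULL         
Wrong total    | Timeout error
Stale cache    | Timeout error
Null pointer   | Stale cache  
Off by one     | Timeout error
Slow page load | NULL         
Memory leak    | Timeout error


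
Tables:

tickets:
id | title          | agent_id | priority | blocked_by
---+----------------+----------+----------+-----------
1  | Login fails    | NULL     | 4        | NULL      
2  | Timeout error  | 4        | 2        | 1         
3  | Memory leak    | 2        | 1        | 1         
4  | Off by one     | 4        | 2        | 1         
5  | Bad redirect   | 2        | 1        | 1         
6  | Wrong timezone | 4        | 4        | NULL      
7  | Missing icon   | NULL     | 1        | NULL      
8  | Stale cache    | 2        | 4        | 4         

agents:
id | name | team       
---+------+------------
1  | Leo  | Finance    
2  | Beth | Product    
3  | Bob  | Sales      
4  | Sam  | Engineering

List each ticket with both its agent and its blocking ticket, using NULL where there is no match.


Two LEFT JOINs from the same base table tickets: one to agents via agent_id, one to tickets itself via blocked_by. Both are LEFT so every ticket is preserved.
Match against agents:
  - ticket 1 (Login fails): agent_id=NULL, no match -> kept with NULL
  - ticket 2 (Timeout error): agent_id=4 -> matches Sam
  - ticket 3 (Memory leak): agent_id=2 -> matches Beth
  - ticket 4 (Off by one): agent_id=4 -> matches Sam
  - ticket 5 (Bad redirect): agent_id=2 -> matches Beth
  - ticket 6 (Wrong timezone): agent_id=4 -> matches Sam
  - ticket 7 (Missing icon): agent_id=NULL, no match -> kept with NULL
  - ticket 8 (Stale cache): agent_id=2 -> matches Beth
Match against tickets (self):
  - ticket 1 (Login fails): blocked_by=NULL -> NULL
  - ticket 2 (Timeout error): blocked_by=1 -> Login fails
  - ticket 3 (Memory leak): blocked_by=1 -> Login fails
  - ticket 4 (Off by one): blocked_by=1 -> Login fails
  - ticket 5 (Bad redirect): blocked_by=1 -> Login fails
  - ticket 6 (Wrong timezone): blocked_by=NULL -> NULL
  - ticket 7 (Missing icon): blocked_by=NULL -> NULL
  - ticket 8 (Stale cache): blocked_by=4 -> Off by one

SQL:
SELECT a.title, b.name AS agent, c.title AS blocked_by
FROM tickets a
LEFT JOIN agents b ON a.agent_id = b.id
LEFT JOIN tickets c ON a.blocked_by = c.id

Result:
title          | agent | blocked_by 
---------------+-------+------------
Login fails    | NULL  | NULL       
Timeout error  | Sam   | Login fails
Memory leak    | Beth  | Login fails
Off by one     | Sam   | Login fails
Bad redirect   | Beth  | Login fails
Wrong timezone | Sam   | NULL       
Missing icon   | NULL  | NULL       
Stale cache    | Beth  | Off by one 


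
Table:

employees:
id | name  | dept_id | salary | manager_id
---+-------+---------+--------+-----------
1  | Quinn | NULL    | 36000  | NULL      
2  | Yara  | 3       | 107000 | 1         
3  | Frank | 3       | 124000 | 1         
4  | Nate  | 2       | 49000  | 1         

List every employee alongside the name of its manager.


This is a self-join: employees is joined to a second copy of itself, matching each row's manager_id to another row's id. Use LEFT JOIN so rows with manager_id=NULL are kept.
  - employee 1 (Quinn): manager_id=NULL -> NULL
  - employee 2 (Yara): manager_id=1 -> Quinn
  - employee 3 (Frank): manager_id=1 -> Quinn
  - employee 4 (Nate): manager_id=1 -> Quinn

SQL:
SELECT a.name AS item, b.name AS manager
FROM employees a
LEFT JOIN employees b ON a.manager_id = b.id

Result:
item  | manager
------+--------
Quinn | NULL   
Yara  | Quinn  
Frank | Quinn  
Nate  | Quinn  


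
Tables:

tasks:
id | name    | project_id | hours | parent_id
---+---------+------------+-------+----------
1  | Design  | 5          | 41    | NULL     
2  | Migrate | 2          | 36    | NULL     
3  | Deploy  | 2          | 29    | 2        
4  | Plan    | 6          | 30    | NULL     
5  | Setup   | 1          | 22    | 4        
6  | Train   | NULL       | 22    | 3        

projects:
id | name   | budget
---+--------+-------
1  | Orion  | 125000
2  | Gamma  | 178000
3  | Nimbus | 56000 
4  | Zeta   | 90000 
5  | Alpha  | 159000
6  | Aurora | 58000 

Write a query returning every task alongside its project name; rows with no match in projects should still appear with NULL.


LEFT JOIN keeps every row from tasks (the left table); where project_id has no match in projects, the project columns become NULL. Walk through each task:
  - task 1 (Design): project_id=5 -> matches Alpha
  - task 2 (Migrate): project_id=2 -> matches Gamma
  - task 3 (Deploy): project_id=2 -> matches Gamma
  - task 4 (Plan): project_id=6 -> matches Aurora
  - task 5 (Setup): project_id=1 -> matches Orion
  - task 6 (Train): project_id=NULL, no match -> kept with NULL
All 6 rows appear; 1 has NULL project.

SQL:
SELECT a.name, b.name AS project
FROM tasks a
LEFT JOIN projects b ON a.project_id = b.id

Result:
name    | project
--------+--------
Design  | Alpha  
Migrate | Gamma  
Deploy  | Gamma  
Plan    | Aurora 
Setup   | Orion  
Train   | NULL   


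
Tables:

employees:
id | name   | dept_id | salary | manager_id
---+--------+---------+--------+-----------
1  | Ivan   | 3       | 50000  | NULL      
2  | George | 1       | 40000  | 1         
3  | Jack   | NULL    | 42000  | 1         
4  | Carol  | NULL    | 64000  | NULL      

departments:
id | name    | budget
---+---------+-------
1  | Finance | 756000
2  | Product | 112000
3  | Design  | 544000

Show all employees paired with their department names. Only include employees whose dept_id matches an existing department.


INNER JOIN keeps only employees rows whose dept_id matches an id in departments. Walk through each employee:
  - employee 1 (Ivan): dept_id=3 -> matches Design
  - employee 2 (George): dept_id=1 -> matches Finance
  - employee 3 (Jack): dept_id=NULL, no match -> dropped
  - employee 4 (Carol): dept_id=NULL, no match -> dropped
So 2 of 4 rows are dropped.

SQL:
SELECT a.name, b.name AS department
FROM employees a
INNER JOIN departments b ON a.dept_id = b.id

Result:
name   | department
-------+-----------
Ivan   | Design    
George | Finance   


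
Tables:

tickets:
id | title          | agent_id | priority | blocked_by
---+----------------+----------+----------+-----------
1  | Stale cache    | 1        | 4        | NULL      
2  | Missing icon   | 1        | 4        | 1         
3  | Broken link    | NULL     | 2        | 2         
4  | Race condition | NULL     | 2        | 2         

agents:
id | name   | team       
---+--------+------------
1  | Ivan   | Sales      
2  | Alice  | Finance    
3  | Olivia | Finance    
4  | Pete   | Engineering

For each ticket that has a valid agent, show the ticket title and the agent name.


INNER JOIN keeps only tickets rows whose agent_id matches an id in agents. Walk through each ticket:
  - ticket 1 (Stale cache): agent_id=1 -> matches Ivan
  - ticket 2 (Missing icon): agent_id=1 -> matches Ivan
  - ticket 3 (Broken link): agent_id=NULL, no match -> dropped
  - ticket 4 (Race condition): agent_id=NULL, no match -> dropped
So 2 of 4 rows are dropped.

SQL:
SELECT a.title, b.name AS agent
FROM tickets a
INNER JOIN agents b ON a.agent_id = b.id

Result:
title        | agent
-------------+------
Stale cache  | Ivan 
Missing icon | Ivan 
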